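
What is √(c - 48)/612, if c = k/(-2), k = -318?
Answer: √111/612 ≈ 0.017215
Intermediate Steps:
c = 159 (c = -318/(-2) = -318*(-½) = 159)
√(c - 48)/612 = √(159 - 48)/612 = √111*(1/612) = √111/612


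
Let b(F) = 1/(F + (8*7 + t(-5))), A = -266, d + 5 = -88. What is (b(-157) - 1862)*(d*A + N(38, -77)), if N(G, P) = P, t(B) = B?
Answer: -4867415553/106 ≈ -4.5919e+7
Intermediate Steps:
d = -93 (d = -5 - 88 = -93)
b(F) = 1/(51 + F) (b(F) = 1/(F + (8*7 - 5)) = 1/(F + (56 - 5)) = 1/(F + 51) = 1/(51 + F))
(b(-157) - 1862)*(d*A + N(38, -77)) = (1/(51 - 157) - 1862)*(-93*(-266) - 77) = (1/(-106) - 1862)*(24738 - 77) = (-1/106 - 1862)*24661 = -197373/106*24661 = -4867415553/106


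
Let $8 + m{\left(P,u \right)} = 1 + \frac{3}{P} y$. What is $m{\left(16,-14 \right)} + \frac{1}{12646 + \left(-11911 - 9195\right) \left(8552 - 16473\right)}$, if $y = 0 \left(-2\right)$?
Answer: $- \frac{1170352903}{167193272} \approx -7.0$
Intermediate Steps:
$y = 0$
$m{\left(P,u \right)} = -7$ ($m{\left(P,u \right)} = -8 + \left(1 + \frac{3}{P} 0\right) = -8 + \left(1 + 0\right) = -8 + 1 = -7$)
$m{\left(16,-14 \right)} + \frac{1}{12646 + \left(-11911 - 9195\right) \left(8552 - 16473\right)} = -7 + \frac{1}{12646 + \left(-11911 - 9195\right) \left(8552 - 16473\right)} = -7 + \frac{1}{12646 - -167180626} = -7 + \frac{1}{12646 + 167180626} = -7 + \frac{1}{167193272} = - \frac{1170352903}{167193272}$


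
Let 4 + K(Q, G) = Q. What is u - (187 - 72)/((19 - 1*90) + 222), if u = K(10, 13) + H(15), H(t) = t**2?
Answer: 34766/151 ≈ 230.24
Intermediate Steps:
K(Q, G) = -4 + Q
u = 231 (u = (-4 + 10) + 15**2 = 6 + 225 = 231)
u - (187 - 72)/((19 - 1*90) + 222) = 231 - (187 - 72)/((19 - 1*90) + 222) = 231 - 115/((19 - 90) + 222) = 231 - 115/(-71 + 222) = 231 - 115/151 = 34766/151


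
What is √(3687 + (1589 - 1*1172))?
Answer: 6*√114 ≈ 64.063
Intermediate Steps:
√(3687 + (1589 - 1*1172)) = √(3687 + (1589 - 1172)) = √(3687 + 417) = √4104 = 6*√114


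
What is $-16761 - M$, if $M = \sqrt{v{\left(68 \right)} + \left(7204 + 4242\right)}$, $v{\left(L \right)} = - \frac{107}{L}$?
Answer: $-16761 - \frac{3 \sqrt{1469973}}{34} \approx -16868.0$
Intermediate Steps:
$M = \frac{3 \sqrt{1469973}}{34}$ ($M = \sqrt{- \frac{107}{68} + \left(7204 + 4242\right)} = \sqrt{\left(-107\right) \frac{1}{68} + 11446} = \sqrt{- \frac{107}{68} + 11446} = \sqrt{\frac{778221}{68}} = \frac{3 \sqrt{1469973}}{34} \approx 106.98$)
$-16761 - M = -16761 - \frac{3 \sqrt{1469973}}{34}$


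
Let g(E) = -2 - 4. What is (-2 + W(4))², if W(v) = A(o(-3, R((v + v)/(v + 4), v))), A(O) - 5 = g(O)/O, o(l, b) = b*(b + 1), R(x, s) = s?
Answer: 729/100 ≈ 7.2900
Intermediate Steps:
g(E) = -6
o(l, b) = b*(1 + b)
A(O) = 5 - 6/O
W(v) = 5 - 6/(v*(1 + v)) (W(v) = 5 - 6*1/(v*(1 + v)) = 5 - 6/(v*(1 + v)))
(-2 + W(4))² = (-2 + (-6 + 5*4*(1 + 4))/(4*(1 + 4)))² = (-2 + (¼)*(-6 + 5*4*5)/5)² = (-2 + (¼)*(⅕)*(-6 + 100))² = (-2 + (¼)*(⅕)*94)² = (-2 + 47/10)² = (27/10)² = 729/100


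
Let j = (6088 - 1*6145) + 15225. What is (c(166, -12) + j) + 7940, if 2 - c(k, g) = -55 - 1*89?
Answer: 23254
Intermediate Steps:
c(k, g) = 146 (c(k, g) = 2 - (-55 - 1*89) = 2 - (-55 - 89) = 2 - 1*(-144) = 2 + 144 = 146)
j = 15168 (j = (6088 - 6145) + 15225 = -57 + 15225 = 15168)
(c(166, -12) + j) + 7940 = (146 + 15168) + 7940 = 15314 + 7940 = 23254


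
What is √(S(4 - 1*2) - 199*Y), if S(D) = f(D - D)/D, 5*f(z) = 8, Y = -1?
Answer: 3*√555/5 ≈ 14.135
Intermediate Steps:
f(z) = 8/5 (f(z) = (⅕)*8 = 8/5)
S(D) = 8/(5*D)
√(S(4 - 1*2) - 199*Y) = √(8/(5*(4 - 1*2)) - 199*(-1)) = √(8/(5*(4 - 2)) + 199) = √((8/5)/2 + 199) = √((8/5)*(½) + 199) = √(⅘ + 199) = √(999/5) = 3*√555/5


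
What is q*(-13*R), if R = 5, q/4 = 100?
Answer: -26000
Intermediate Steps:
q = 400 (q = 4*100 = 400)
q*(-13*R) = 400*(-13*5) = 400*(-65) = -26000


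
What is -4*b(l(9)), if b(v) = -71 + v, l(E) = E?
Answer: 248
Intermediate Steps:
-4*b(l(9)) = -4*(-71 + 9) = -4*(-62) = 248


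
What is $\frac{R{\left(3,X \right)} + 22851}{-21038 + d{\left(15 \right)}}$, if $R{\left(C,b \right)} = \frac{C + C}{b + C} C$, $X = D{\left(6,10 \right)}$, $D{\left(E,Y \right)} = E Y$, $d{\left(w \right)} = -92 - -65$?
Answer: $- \frac{159959}{147455} \approx -1.0848$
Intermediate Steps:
$d{\left(w \right)} = -27$ ($d{\left(w \right)} = -92 + 65 = -27$)
$X = 60$ ($X = 6 \cdot 10 = 60$)
$R{\left(C,b \right)} = \frac{2 C^{2}}{C + b}$ ($R{\left(C,b \right)} = \frac{2 C}{C + b} C = \frac{2 C^{2}}{C + b}$)
$\frac{R{\left(3,X \right)} + 22851}{-21038 + d{\left(15 \right)}} = \frac{\frac{2 \cdot 3^{2}}{3 + 60} + 22851}{-21038 - 27} = \frac{2 \cdot 9 \cdot \frac{1}{63} + 22851}{-21065} = \left(2 \cdot 9 \cdot \frac{1}{63} + 22851\right) \left(- \frac{1}{21065}\right) = \left(\frac{2}{7} + 22851\right) \left(- \frac{1}{21065}\right) = \frac{159959}{7} \left(- \frac{1}{21065}\right) = - \frac{159959}{147455}$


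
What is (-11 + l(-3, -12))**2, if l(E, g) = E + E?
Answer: 289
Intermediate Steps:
l(E, g) = 2*E
(-11 + l(-3, -12))**2 = (-11 + 2*(-3))**2 = (-11 - 6)**2 = (-17)**2 = 289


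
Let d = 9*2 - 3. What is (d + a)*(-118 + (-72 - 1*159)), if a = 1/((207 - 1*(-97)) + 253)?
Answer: -2916244/557 ≈ -5235.6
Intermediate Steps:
a = 1/557 (a = 1/((207 + 97) + 253) = 1/(304 + 253) = 1/557 ≈ 0.0017953)
d = 15 (d = 18 - 3 = 15)
(d + a)*(-118 + (-72 - 1*159)) = (15 + 1/557)*(-118 + (-72 - 1*159)) = 8356*(-118 + (-72 - 159))/557 = 8356*(-118 - 231)/557 = (8356/557)*(-349) = -2916244/557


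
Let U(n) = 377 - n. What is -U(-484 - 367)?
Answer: -1228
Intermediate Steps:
-U(-484 - 367) = -(377 - (-484 - 367)) = -(377 - 1*(-851)) = -(377 + 851) = -1*1228 = -1228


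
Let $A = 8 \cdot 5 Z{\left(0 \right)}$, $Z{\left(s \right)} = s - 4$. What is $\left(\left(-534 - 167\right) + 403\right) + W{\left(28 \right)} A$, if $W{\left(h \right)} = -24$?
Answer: $3542$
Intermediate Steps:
$Z{\left(s \right)} = -4 + s$
$A = -160$ ($A = 8 \cdot 5 \left(-4 + 0\right) = 40 \left(-4\right) = -160$)
$\left(\left(-534 - 167\right) + 403\right) + W{\left(28 \right)} A = \left(\left(-534 - 167\right) + 403\right) - -3840 = \left(-701 + 403\right) + 3840 = -298 + 3840 = 3542$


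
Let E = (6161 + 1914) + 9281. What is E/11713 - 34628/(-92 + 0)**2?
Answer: -64674145/24784708 ≈ -2.6094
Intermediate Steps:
E = 17356 (E = 8075 + 9281 = 17356)
E/11713 - 34628/(-92 + 0)**2 = 17356/11713 - 34628/(-92 + 0)**2 = 17356*(1/11713) - 34628/((-92)**2) = 17356/11713 - 34628/8464 = 17356/11713 - 34628*1/8464 = 17356/11713 - 8657/2116 = -64674145/24784708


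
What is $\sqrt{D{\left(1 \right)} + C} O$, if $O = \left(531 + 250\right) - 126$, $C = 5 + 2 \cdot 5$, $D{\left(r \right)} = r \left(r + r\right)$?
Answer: $655 \sqrt{17} \approx 2700.6$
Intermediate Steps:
$D{\left(r \right)} = 2 r^{2}$ ($D{\left(r \right)} = r 2 r = 2 r^{2}$)
$C = 15$ ($C = 5 + 10 = 15$)
$O = 655$ ($O = 781 - 126 = 655$)
$\sqrt{D{\left(1 \right)} + C} O = \sqrt{2 \cdot 1^{2} + 15} \cdot 655 = \sqrt{2 \cdot 1 + 15} \cdot 655 = \sqrt{2 + 15} \cdot 655 = \sqrt{17} \cdot 655 = 655 \sqrt{17}$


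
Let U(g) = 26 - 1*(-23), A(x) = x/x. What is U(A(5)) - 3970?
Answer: -3921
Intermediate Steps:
A(x) = 1
U(g) = 49 (U(g) = 26 + 23 = 49)
U(A(5)) - 3970 = 49 - 3970 = -3921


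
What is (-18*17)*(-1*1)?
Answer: 306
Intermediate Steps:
(-18*17)*(-1*1) = -306*(-1) = 306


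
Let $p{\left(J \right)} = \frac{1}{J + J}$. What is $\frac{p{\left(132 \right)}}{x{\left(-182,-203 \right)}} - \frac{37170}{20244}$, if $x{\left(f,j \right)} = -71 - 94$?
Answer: $- \frac{19275541}{10497960} \approx -1.8361$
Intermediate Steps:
$p{\left(J \right)} = \frac{1}{2 J}$
$x{\left(f,j \right)} = -165$ ($x{\left(f,j \right)} = -71 - 94 = -165$)
$\frac{p{\left(132 \right)}}{x{\left(-182,-203 \right)}} - \frac{37170}{20244} = \frac{\frac{1}{2} \cdot \frac{1}{132}}{-165} - \frac{37170}{20244} = \frac{1}{2} \cdot \frac{1}{132} \left(- \frac{1}{165}\right) - \frac{885}{482} = \frac{1}{264} \left(- \frac{1}{165}\right) - \frac{885}{482} = - \frac{1}{43560} - \frac{885}{482} = - \frac{19275541}{10497960}$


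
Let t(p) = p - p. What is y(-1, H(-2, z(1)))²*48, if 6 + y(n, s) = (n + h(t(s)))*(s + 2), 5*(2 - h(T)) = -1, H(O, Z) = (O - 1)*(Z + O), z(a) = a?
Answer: 0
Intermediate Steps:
t(p) = 0
H(O, Z) = (-1 + O)*(O + Z)
h(T) = 11/5 (h(T) = 2 - ⅕*(-1) = 2 + ⅕ = 11/5)
y(n, s) = -6 + (2 + s)*(11/5 + n) (y(n, s) = -6 + (n + 11/5)*(s + 2) = -6 + (11/5 + n)*(2 + s) = -6 + (2 + s)*(11/5 + n))
y(-1, H(-2, z(1)))²*48 = (-8/5 + 2*(-1) + 11*((-2)² - 1*(-2) - 1*1 - 2*1)/5 - ((-2)² - 1*(-2) - 1*1 - 2*1))²*48 = (-8/5 - 2 + 11*(4 + 2 - 1 - 2)/5 - (4 + 2 - 1 - 2))²*48 = (-8/5 - 2 + (11/5)*3 - 1*3)²*48 = (-8/5 - 2 + 33/5 - 3)²*48 = 0²*48 = 0*48 = 0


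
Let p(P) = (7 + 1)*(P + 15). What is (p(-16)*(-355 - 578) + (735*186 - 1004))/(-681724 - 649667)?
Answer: -143170/1331391 ≈ -0.10753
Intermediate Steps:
p(P) = 120 + 8*P (p(P) = 8*(15 + P) = 120 + 8*P)
(p(-16)*(-355 - 578) + (735*186 - 1004))/(-681724 - 649667) = ((120 + 8*(-16))*(-355 - 578) + (735*186 - 1004))/(-681724 - 649667) = ((120 - 128)*(-933) + (136710 - 1004))/(-1331391) = (-8*(-933) + 135706)*(-1/1331391) = (7464 + 135706)*(-1/1331391) = 143170*(-1/1331391) = -143170/1331391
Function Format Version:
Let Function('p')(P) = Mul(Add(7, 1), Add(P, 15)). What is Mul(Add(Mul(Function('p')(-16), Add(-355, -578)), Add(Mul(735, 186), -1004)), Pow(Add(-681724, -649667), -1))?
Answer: Rational(-143170, 1331391) ≈ -0.10753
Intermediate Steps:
Function('p')(P) = Add(120, Mul(8, P)) (Function('p')(P) = Mul(8, Add(15, P)) = Add(120, Mul(8, P)))
Mul(Add(Mul(Function('p')(-16), Add(-355, -578)), Add(Mul(735, 186), -1004)), Pow(Add(-681724, -649667), -1)) = Mul(Add(Mul(Add(120, Mul(8, -16)), Add(-355, -578)), Add(Mul(735, 186), -1004)), Pow(Add(-681724, -649667), -1)) = Mul(Add(Mul(Add(120, -128), -933), Add(136710, -1004)), Pow(-1331391, -1)) = Mul(Add(Mul(-8, -933), 135706), Rational(-1, 1331391)) = Mul(Add(7464, 135706), Rational(-1, 1331391)) = Mul(143170, Rational(-1, 1331391)) = Rational(-143170, 1331391)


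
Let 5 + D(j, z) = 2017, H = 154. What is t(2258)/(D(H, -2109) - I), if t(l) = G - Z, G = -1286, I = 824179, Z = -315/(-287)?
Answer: 52771/33708847 ≈ 0.0015655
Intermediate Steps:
Z = 45/41 (Z = -315*(-1/287) = 45/41 ≈ 1.0976)
D(j, z) = 2012 (D(j, z) = -5 + 2017 = 2012)
t(l) = -52771/41 (t(l) = -1286 - 1*45/41 = -1286 - 45/41 = -52771/41)
t(2258)/(D(H, -2109) - I) = -52771/(41*(2012 - 1*824179)) = -52771/(41*(2012 - 824179)) = -52771/41/(-822167) = -52771/41*(-1/822167) = 52771/33708847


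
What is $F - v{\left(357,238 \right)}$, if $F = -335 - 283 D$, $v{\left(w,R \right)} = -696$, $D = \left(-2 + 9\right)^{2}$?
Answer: $-13506$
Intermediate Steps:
$D = 49$ ($D = 7^{2} = 49$)
$F = -14202$ ($F = -335 - 13867 = -14202$)
$F - v{\left(357,238 \right)} = -14202 - -696 = -14202 + 696 = -13506$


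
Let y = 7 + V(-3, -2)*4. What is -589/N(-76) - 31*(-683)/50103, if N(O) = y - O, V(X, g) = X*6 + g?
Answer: -9815716/50103 ≈ -195.91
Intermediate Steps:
V(X, g) = g + 6*X (V(X, g) = 6*X + g = g + 6*X)
y = -73 (y = 7 + (-2 + 6*(-3))*4 = 7 + (-2 - 18)*4 = 7 - 20*4 = 7 - 80 = -73)
N(O) = -73 - O
-589/N(-76) - 31*(-683)/50103 = -589/(-73 - 1*(-76)) - 31*(-683)/50103 = -589/(-73 + 76) + 21173*(1/50103) = -589/3 + 21173/50103 = -9815716/50103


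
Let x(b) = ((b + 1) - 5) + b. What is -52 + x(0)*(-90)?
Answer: 308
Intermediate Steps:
x(b) = -4 + 2*b (x(b) = ((1 + b) - 5) + b = (-4 + b) + b = -4 + 2*b)
-52 + x(0)*(-90) = -52 + (-4 + 2*0)*(-90) = -52 + (-4 + 0)*(-90) = -52 - 4*(-90) = -52 + 360 = 308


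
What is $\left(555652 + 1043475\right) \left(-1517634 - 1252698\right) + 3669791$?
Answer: $-4430109030373$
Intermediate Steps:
$\left(555652 + 1043475\right) \left(-1517634 - 1252698\right) + 3669791 = 1599127 \left(-2770332\right) + 3669791 = -4430112700164 + 3669791 = -4430109030373$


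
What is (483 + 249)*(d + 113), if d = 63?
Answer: 128832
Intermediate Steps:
(483 + 249)*(d + 113) = (483 + 249)*(63 + 113) = 732*176 = 128832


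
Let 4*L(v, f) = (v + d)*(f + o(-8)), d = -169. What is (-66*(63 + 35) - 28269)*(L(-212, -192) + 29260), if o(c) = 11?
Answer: -6461116737/4 ≈ -1.6153e+9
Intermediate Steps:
L(v, f) = (-169 + v)*(11 + f)/4 (L(v, f) = ((v - 169)*(f + 11))/4 = ((-169 + v)*(11 + f))/4 = (-169 + v)*(11 + f)/4)
(-66*(63 + 35) - 28269)*(L(-212, -192) + 29260) = (-66*(63 + 35) - 28269)*((-1859/4 - 169/4*(-192) + (11/4)*(-212) + (1/4)*(-192)*(-212)) + 29260) = (-66*98 - 28269)*((-1859/4 + 8112 - 583 + 10176) + 29260) = (-6468 - 28269)*(68961/4 + 29260) = -34737*186001/4 = -6461116737/4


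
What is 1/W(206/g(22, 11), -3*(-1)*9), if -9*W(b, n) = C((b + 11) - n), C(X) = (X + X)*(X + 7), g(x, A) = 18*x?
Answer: -176418/5146135 ≈ -0.034282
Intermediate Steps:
C(X) = 2*X*(7 + X) (C(X) = (2*X)*(7 + X) = 2*X*(7 + X))
W(b, n) = -2*(11 + b - n)*(18 + b - n)/9 (W(b, n) = -2*((b + 11) - n)*(7 + ((b + 11) - n))/9 = -2*((11 + b) - n)*(7 + ((11 + b) - n))/9 = -2*(11 + b - n)*(7 + (11 + b - n))/9 = -2*(11 + b - n)*(18 + b - n)/9)
1/W(206/g(22, 11), -3*(-1)*9) = 1/(-2*(11 + 206/((18*22)) - (-3*(-1))*9)*(18 + 206/((18*22)) - (-3*(-1))*9)/9) = 1/(-2*(11 + 206/396 - 3*9)*(18 + 206/396 - 3*9)/9) = 1/(-2*(11 + 206*(1/396) - 1*27)*(18 + 206*(1/396) - 1*27)/9) = 1/(-2*(11 + 103/198 - 27)*(18 + 103/198 - 27)/9) = 1/(-2/9*(-3065/198)*(-1679/198)) = 1/(-5146135/176418) = -176418/5146135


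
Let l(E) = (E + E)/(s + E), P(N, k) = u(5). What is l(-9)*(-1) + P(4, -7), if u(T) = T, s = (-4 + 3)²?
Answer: 11/4 ≈ 2.7500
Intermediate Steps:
s = 1 (s = (-1)² = 1)
P(N, k) = 5
l(E) = 2*E/(1 + E) (l(E) = (E + E)/(1 + E) = (2*E)/(1 + E) = 2*E/(1 + E))
l(-9)*(-1) + P(4, -7) = (2*(-9)/(1 - 9))*(-1) + 5 = (2*(-9)/(-8))*(-1) + 5 = (2*(-9)*(-⅛))*(-1) + 5 = (9/4)*(-1) + 5 = -9/4 + 5 = 11/4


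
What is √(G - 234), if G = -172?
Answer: I*√406 ≈ 20.149*I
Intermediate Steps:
√(G - 234) = √(-172 - 234) = √(-406) = I*√406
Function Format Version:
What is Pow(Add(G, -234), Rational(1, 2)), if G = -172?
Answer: Mul(I, Pow(406, Rational(1, 2))) ≈ Mul(20.149, I)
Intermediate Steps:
Pow(Add(G, -234), Rational(1, 2)) = Pow(Add(-172, -234), Rational(1, 2)) = Pow(-406, Rational(1, 2)) = Mul(I, Pow(406, Rational(1, 2)))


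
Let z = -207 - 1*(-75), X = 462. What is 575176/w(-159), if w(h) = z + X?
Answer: 287588/165 ≈ 1743.0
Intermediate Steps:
z = -132 (z = -207 + 75 = -132)
w(h) = 330 (w(h) = -132 + 462 = 330)
575176/w(-159) = 575176/330 = 575176*(1/330) = 287588/165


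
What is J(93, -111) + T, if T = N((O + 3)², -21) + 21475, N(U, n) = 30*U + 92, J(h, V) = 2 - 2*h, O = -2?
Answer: 21413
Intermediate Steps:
N(U, n) = 92 + 30*U
T = 21597 (T = (92 + 30*(-2 + 3)²) + 21475 = (92 + 30*1²) + 21475 = (92 + 30*1) + 21475 = (92 + 30) + 21475 = 122 + 21475 = 21597)
J(93, -111) + T = (2 - 2*93) + 21597 = (2 - 186) + 21597 = -184 + 21597 = 21413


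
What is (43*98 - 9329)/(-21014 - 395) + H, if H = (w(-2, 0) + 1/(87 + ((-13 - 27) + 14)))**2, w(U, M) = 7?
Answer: 3940819171/79662889 ≈ 49.469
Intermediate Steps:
H = 183184/3721 (H = (7 + 1/(87 + ((-13 - 27) + 14)))**2 = (7 + 1/(87 + (-40 + 14)))**2 = (7 + 1/(87 - 26))**2 = (7 + 1/61)**2 = (428/61)**2 = 183184/3721 ≈ 49.230)
(43*98 - 9329)/(-21014 - 395) + H = (43*98 - 9329)/(-21014 - 395) + 183184/3721 = (4214 - 9329)/(-21409) + 183184/3721 = -5115*(-1/21409) + 183184/3721 = 5115/21409 + 183184/3721 = 3940819171/79662889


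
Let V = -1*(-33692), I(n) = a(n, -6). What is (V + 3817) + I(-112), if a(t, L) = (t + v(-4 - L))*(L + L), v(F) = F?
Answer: 38829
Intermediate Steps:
a(t, L) = 2*L*(-4 + t - L) (a(t, L) = (t + (-4 - L))*(L + L) = (-4 + t - L)*(2*L) = 2*L*(-4 + t - L))
I(n) = -24 - 12*n (I(n) = 2*(-6)*(-4 + n - 1*(-6)) = 2*(-6)*(-4 + n + 6) = 2*(-6)*(2 + n) = -24 - 12*n)
V = 33692
(V + 3817) + I(-112) = (33692 + 3817) + (-24 - 12*(-112)) = 37509 + (-24 + 1344) = 37509 + 1320 = 38829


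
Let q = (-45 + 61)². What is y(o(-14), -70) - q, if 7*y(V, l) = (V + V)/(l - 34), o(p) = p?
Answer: -6655/26 ≈ -255.96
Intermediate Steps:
y(V, l) = 2*V/(7*(-34 + l)) (y(V, l) = ((V + V)/(l - 34))/7 = ((2*V)/(-34 + l))/7 = (2*V/(-34 + l))/7 = 2*V/(7*(-34 + l)))
q = 256 (q = 16² = 256)
y(o(-14), -70) - q = (2/7)*(-14)/(-34 - 70) - 1*256 = (2/7)*(-14)/(-104) - 256 = (2/7)*(-14)*(-1/104) - 256 = 1/26 - 256 = -6655/26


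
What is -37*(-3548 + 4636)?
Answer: -40256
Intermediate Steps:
-37*(-3548 + 4636) = -37*1088 = -40256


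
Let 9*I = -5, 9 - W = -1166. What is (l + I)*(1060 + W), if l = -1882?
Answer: -12622535/3 ≈ -4.2075e+6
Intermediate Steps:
W = 1175 (W = 9 - 1*(-1166) = 9 + 1166 = 1175)
I = -5/9 (I = (⅑)*(-5) = -5/9 ≈ -0.55556)
(l + I)*(1060 + W) = (-1882 - 5/9)*(1060 + 1175) = -16943/9*2235 = -12622535/3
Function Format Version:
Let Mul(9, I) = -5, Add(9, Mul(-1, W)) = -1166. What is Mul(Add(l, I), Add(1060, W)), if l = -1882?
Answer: Rational(-12622535, 3) ≈ -4.2075e+6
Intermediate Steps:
W = 1175 (W = Add(9, Mul(-1, -1166)) = Add(9, 1166) = 1175)
I = Rational(-5, 9) (I = Mul(Rational(1, 9), -5) = Rational(-5, 9) ≈ -0.55556)
Mul(Add(l, I), Add(1060, W)) = Mul(Add(-1882, Rational(-5, 9)), Add(1060, 1175)) = Mul(Rational(-16943, 9), 2235) = Rational(-12622535, 3)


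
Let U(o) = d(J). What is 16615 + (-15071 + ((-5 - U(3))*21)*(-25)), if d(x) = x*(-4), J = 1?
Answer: 2069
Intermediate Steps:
d(x) = -4*x
U(o) = -4 (U(o) = -4*1 = -4)
16615 + (-15071 + ((-5 - U(3))*21)*(-25)) = 16615 + (-15071 + ((-5 - 1*(-4))*21)*(-25)) = 16615 + (-15071 + ((-5 + 4)*21)*(-25)) = 16615 + (-15071 - 1*21*(-25)) = 16615 + (-15071 - 21*(-25)) = 16615 + (-15071 + 525) = 16615 - 14546 = 2069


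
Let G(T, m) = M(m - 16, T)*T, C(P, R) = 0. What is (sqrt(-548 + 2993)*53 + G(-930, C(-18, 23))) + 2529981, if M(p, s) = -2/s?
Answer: 2529979 + 53*sqrt(2445) ≈ 2.5326e+6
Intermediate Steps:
G(T, m) = -2 (G(T, m) = (-2/T)*T = -2)
(sqrt(-548 + 2993)*53 + G(-930, C(-18, 23))) + 2529981 = (sqrt(-548 + 2993)*53 - 2) + 2529981 = (sqrt(2445)*53 - 2) + 2529981 = (53*sqrt(2445) - 2) + 2529981 = (-2 + 53*sqrt(2445)) + 2529981 = 2529979 + 53*sqrt(2445)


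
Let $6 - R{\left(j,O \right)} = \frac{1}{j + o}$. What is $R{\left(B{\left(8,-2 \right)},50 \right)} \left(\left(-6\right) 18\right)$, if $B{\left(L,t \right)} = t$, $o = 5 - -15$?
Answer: $-642$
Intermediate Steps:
$o = 20$ ($o = 5 + 15 = 20$)
$R{\left(j,O \right)} = 6 - \frac{1}{20 + j}$ ($R{\left(j,O \right)} = 6 - \frac{1}{j + 20} = 6 - \frac{1}{20 + j}$)
$R{\left(B{\left(8,-2 \right)},50 \right)} \left(\left(-6\right) 18\right) = \frac{119 + 6 \left(-2\right)}{20 - 2} \left(\left(-6\right) 18\right) = \frac{119 - 12}{18} \left(-108\right) = \frac{1}{18} \cdot 107 \left(-108\right) = \frac{107}{18} \left(-108\right) = -642$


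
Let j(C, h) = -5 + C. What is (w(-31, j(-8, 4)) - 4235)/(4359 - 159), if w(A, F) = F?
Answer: -177/175 ≈ -1.0114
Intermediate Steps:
(w(-31, j(-8, 4)) - 4235)/(4359 - 159) = ((-5 - 8) - 4235)/(4359 - 159) = (-13 - 4235)/4200 = -4248*1/4200 = -177/175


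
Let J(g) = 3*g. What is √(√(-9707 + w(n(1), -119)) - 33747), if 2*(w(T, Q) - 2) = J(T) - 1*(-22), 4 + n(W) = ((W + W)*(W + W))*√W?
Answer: √(-33747 + I*√9694) ≈ 0.268 + 183.7*I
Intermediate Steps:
n(W) = -4 + 4*W^(5/2) (n(W) = -4 + ((W + W)*(W + W))*√W = -4 + ((2*W)*(2*W))*√W = -4 + (4*W²)*√W = -4 + 4*W^(5/2))
w(T, Q) = 13 + 3*T/2 (w(T, Q) = 2 + (3*T - 1*(-22))/2 = 2 + (3*T + 22)/2 = 2 + (22 + 3*T)/2 = 2 + (11 + 3*T/2) = 13 + 3*T/2)
√(√(-9707 + w(n(1), -119)) - 33747) = √(√(-9707 + (13 + 3*(-4 + 4*1^(5/2))/2)) - 33747) = √(√(-9707 + (13 + 3*(-4 + 4*1)/2)) - 33747) = √(√(-9707 + (13 + 3*(-4 + 4)/2)) - 33747) = √(√(-9707 + (13 + (3/2)*0)) - 33747) = √(√(-9707 + (13 + 0)) - 33747) = √(√(-9707 + 13) - 33747) = √(√(-9694) - 33747) = √(I*√9694 - 33747) = √(-33747 + I*√9694)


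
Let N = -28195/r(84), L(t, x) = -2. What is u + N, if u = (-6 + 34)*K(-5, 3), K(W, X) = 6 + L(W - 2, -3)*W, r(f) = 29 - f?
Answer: 10567/11 ≈ 960.64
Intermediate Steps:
K(W, X) = 6 - 2*W
N = 5639/11 (N = -28195/(29 - 1*84) = -28195/(29 - 84) = -28195/(-55) = -28195*(-1/55) = 5639/11 ≈ 512.64)
u = 448 (u = (-6 + 34)*(6 - 2*(-5)) = 28*(6 + 10) = 28*16 = 448)
u + N = 448 + 5639/11 = 10567/11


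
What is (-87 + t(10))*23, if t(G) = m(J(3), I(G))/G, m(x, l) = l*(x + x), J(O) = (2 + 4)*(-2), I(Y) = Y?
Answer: -2553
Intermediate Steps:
J(O) = -12 (J(O) = 6*(-2) = -12)
m(x, l) = 2*l*x (m(x, l) = l*(2*x) = 2*l*x)
t(G) = -24 (t(G) = (2*G*(-12))/G = (-24*G)/G = -24)
(-87 + t(10))*23 = (-87 - 24)*23 = -111*23 = -2553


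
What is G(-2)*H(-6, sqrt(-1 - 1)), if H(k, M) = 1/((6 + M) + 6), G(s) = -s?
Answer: 12/73 - I*sqrt(2)/73 ≈ 0.16438 - 0.019373*I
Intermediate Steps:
H(k, M) = 1/(12 + M)
G(-2)*H(-6, sqrt(-1 - 1)) = (-1*(-2))/(12 + sqrt(-1 - 1)) = 2/(12 + sqrt(-2)) = 2/(12 + I*sqrt(2))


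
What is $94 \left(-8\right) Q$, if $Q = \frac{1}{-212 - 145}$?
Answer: $\frac{752}{357} \approx 2.1064$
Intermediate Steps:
$Q = - \frac{1}{357}$ ($Q = \frac{1}{-357} = - \frac{1}{357} \approx -0.0028011$)
$94 \left(-8\right) Q = 94 \left(-8\right) \left(- \frac{1}{357}\right) = \left(-752\right) \left(- \frac{1}{357}\right) = \frac{752}{357}$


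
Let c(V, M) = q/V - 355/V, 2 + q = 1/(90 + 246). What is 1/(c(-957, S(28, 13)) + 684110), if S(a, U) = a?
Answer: 321552/219977058671 ≈ 1.4618e-6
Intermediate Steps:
q = -671/336 (q = -2 + 1/(90 + 246) = -2 + 1/336 = -671/336 ≈ -1.9970)
c(V, M) = -119951/(336*V) (c(V, M) = -671/(336*V) - 355/V = -119951/(336*V))
1/(c(-957, S(28, 13)) + 684110) = 1/(-119951/336/(-957) + 684110) = 1/(-119951/336*(-1/957) + 684110) = 1/(119951/321552 + 684110) = 1/(219977058671/321552) = 321552/219977058671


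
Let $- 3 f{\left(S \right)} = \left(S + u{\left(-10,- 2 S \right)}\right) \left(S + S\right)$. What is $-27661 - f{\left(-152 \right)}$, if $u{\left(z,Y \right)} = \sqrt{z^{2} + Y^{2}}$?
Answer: $- \frac{36775}{3} - \frac{608 \sqrt{23129}}{3} \approx -43080.0$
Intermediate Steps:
$u{\left(z,Y \right)} = \sqrt{Y^{2} + z^{2}}$
$f{\left(S \right)} = - \frac{2 S \left(S + \sqrt{100 + 4 S^{2}}\right)}{3}$ ($f{\left(S \right)} = - \frac{\left(S + \sqrt{\left(- 2 S\right)^{2} + \left(-10\right)^{2}}\right) \left(S + S\right)}{3} = - \frac{\left(S + \sqrt{4 S^{2} + 100}\right) 2 S}{3} = - \frac{\left(S + \sqrt{100 + 4 S^{2}}\right) 2 S}{3} = - \frac{2 S \left(S + \sqrt{100 + 4 S^{2}}\right)}{3}$)
$-27661 - f{\left(-152 \right)} = -27661 - \left(- \frac{2}{3}\right) \left(-152\right) \left(-152 + 2 \sqrt{25 + \left(-152\right)^{2}}\right) = -27661 - \left(- \frac{2}{3}\right) \left(-152\right) \left(-152 + 2 \sqrt{25 + 23104}\right) = -27661 - \left(- \frac{2}{3}\right) \left(-152\right) \left(-152 + 2 \sqrt{23129}\right) = -27661 - \left(- \frac{46208}{3} + \frac{608 \sqrt{23129}}{3}\right) = -27661 + \left(\frac{46208}{3} - \frac{608 \sqrt{23129}}{3}\right) = - \frac{36775}{3} - \frac{608 \sqrt{23129}}{3}$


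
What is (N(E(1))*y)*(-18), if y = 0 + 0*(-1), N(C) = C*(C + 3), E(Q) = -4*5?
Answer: 0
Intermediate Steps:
E(Q) = -20
N(C) = C*(3 + C)
y = 0 (y = 0 + 0 = 0)
(N(E(1))*y)*(-18) = (-20*(3 - 20)*0)*(-18) = (-20*(-17)*0)*(-18) = (340*0)*(-18) = 0*(-18) = 0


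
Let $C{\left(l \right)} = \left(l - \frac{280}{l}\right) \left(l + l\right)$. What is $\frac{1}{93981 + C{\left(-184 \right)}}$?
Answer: $\frac{1}{161133} \approx 6.206 \cdot 10^{-6}$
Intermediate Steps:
$C{\left(l \right)} = 2 l \left(l - \frac{280}{l}\right)$ ($C{\left(l \right)} = \left(l - \frac{280}{l}\right) 2 l = 2 l \left(l - \frac{280}{l}\right)$)
$\frac{1}{93981 + C{\left(-184 \right)}} = \frac{1}{93981 - \left(560 - 2 \left(-184\right)^{2}\right)} = \frac{1}{93981 + \left(-560 + 2 \cdot 33856\right)} = \frac{1}{93981 + \left(-560 + 67712\right)} = \frac{1}{93981 + 67152} = \frac{1}{161133}$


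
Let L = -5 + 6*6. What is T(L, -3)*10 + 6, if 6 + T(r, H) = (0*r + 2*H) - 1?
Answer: -124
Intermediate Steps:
L = 31 (L = -5 + 36 = 31)
T(r, H) = -7 + 2*H (T(r, H) = -6 + ((0*r + 2*H) - 1) = -6 + ((0 + 2*H) - 1) = -6 + (2*H - 1) = -6 + (-1 + 2*H) = -7 + 2*H)
T(L, -3)*10 + 6 = (-7 + 2*(-3))*10 + 6 = (-7 - 6)*10 + 6 = -13*10 + 6 = -130 + 6 = -124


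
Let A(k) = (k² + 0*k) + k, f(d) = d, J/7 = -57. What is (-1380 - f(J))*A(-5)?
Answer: -19620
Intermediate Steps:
J = -399 (J = 7*(-57) = -399)
A(k) = k + k² (A(k) = (k² + 0) + k = k² + k = k + k²)
(-1380 - f(J))*A(-5) = (-1380 - 1*(-399))*(-5*(1 - 5)) = (-1380 + 399)*(-5*(-4)) = -981*20 = -19620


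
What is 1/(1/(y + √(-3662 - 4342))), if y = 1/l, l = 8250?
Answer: 1/8250 + 2*I*√2001 ≈ 0.00012121 + 89.465*I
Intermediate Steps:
y = 1/8250 ≈ 0.00012121
1/(1/(y + √(-3662 - 4342))) = 1/(1/(1/8250 + √(-3662 - 4342))) = 1/(1/(1/8250 + √(-8004))) = 1/(1/(1/8250 + 2*I*√2001)) = 1/8250 + 2*I*√2001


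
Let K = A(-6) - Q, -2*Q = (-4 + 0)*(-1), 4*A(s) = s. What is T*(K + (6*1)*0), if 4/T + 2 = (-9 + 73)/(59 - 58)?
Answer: 1/31 ≈ 0.032258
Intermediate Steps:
A(s) = s/4
Q = -2 (Q = -(-4 + 0)*(-1)/2 = -(-2)*(-1) = -1/2*4 = -2)
T = 2/31 (T = 4/(-2 + (-9 + 73)/(59 - 58)) = 4/(-2 + 64/1) = 4/(-2 + 64*1) = 4/(-2 + 64) = 4/62 = 4*(1/62) = 2/31 ≈ 0.064516)
K = 1/2 (K = (1/4)*(-6) - 1*(-2) = -3/2 + 2 = 1/2 ≈ 0.50000)
T*(K + (6*1)*0) = 2*(1/2 + (6*1)*0)/31 = 2*(1/2 + 6*0)/31 = 2*(1/2 + 0)/31 = (2/31)*(1/2) = 1/31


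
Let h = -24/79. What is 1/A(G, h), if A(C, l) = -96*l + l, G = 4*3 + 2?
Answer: 79/2280 ≈ 0.034649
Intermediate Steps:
h = -24/79 (h = -24*1/79 = -24/79 ≈ -0.30380)
G = 14 (G = 12 + 2 = 14)
A(C, l) = -95*l
1/A(G, h) = 1/(-95*(-24/79)) = 1/(2280/79) = 79/2280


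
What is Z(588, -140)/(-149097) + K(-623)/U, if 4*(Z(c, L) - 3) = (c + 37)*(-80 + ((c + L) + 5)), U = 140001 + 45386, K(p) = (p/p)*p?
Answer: -489799087/1242276204 ≈ -0.39428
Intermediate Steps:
K(p) = p (K(p) = 1*p = p)
U = 185387
Z(c, L) = 3 + (37 + c)*(-75 + L + c)/4 (Z(c, L) = 3 + ((c + 37)*(-80 + ((c + L) + 5)))/4 = 3 + ((37 + c)*(-80 + ((L + c) + 5)))/4 = 3 + ((37 + c)*(-80 + (5 + L + c)))/4 = 3 + ((37 + c)*(-75 + L + c))/4 = 3 + (37 + c)*(-75 + L + c)/4)
Z(588, -140)/(-149097) + K(-623)/U = (-2763/4 - 19/2*588 + (¼)*588² + (37/4)*(-140) + (¼)*(-140)*588)/(-149097) - 623/185387 = (-2763/4 - 5586 + (¼)*345744 - 1295 - 20580)*(-1/149097) - 623*1/185387 = (-2763/4 - 5586 + 86436 - 1295 - 20580)*(-1/149097) - 7/2083 = (233137/4)*(-1/149097) - 7/2083 = -233137/596388 - 7/2083 = -489799087/1242276204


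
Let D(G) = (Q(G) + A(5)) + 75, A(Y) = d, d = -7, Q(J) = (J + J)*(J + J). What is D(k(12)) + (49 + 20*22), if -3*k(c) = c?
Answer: 621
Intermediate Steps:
k(c) = -c/3
Q(J) = 4*J**2 (Q(J) = (2*J)*(2*J) = 4*J**2)
A(Y) = -7
D(G) = 68 + 4*G**2 (D(G) = (4*G**2 - 7) + 75 = (-7 + 4*G**2) + 75 = 68 + 4*G**2)
D(k(12)) + (49 + 20*22) = (68 + 4*(-1/3*12)**2) + (49 + 20*22) = (68 + 4*(-4)**2) + (49 + 440) = (68 + 4*16) + 489 = (68 + 64) + 489 = 132 + 489 = 621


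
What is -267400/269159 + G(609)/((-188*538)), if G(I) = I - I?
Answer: -267400/269159 ≈ -0.99346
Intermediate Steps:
G(I) = 0
-267400/269159 + G(609)/((-188*538)) = -267400/269159 + 0/((-188*538)) = -267400*1/269159 + 0/(-101144) = -267400/269159 + 0*(-1/101144) = -267400/269159 + 0 = -267400/269159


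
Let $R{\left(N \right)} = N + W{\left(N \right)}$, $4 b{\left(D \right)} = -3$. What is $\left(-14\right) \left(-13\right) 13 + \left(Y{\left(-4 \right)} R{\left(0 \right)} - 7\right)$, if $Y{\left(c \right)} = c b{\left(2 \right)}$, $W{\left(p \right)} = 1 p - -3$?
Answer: $2368$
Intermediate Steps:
$b{\left(D \right)} = - \frac{3}{4}$ ($b{\left(D \right)} = \frac{1}{4} \left(-3\right) = - \frac{3}{4}$)
$W{\left(p \right)} = 3 + p$ ($W{\left(p \right)} = p + 3 = 3 + p$)
$R{\left(N \right)} = 3 + 2 N$ ($R{\left(N \right)} = N + \left(3 + N\right) = 3 + 2 N$)
$Y{\left(c \right)} = - \frac{3 c}{4}$ ($Y{\left(c \right)} = c \left(- \frac{3}{4}\right) = - \frac{3 c}{4}$)
$\left(-14\right) \left(-13\right) 13 + \left(Y{\left(-4 \right)} R{\left(0 \right)} - 7\right) = \left(-14\right) \left(-13\right) 13 - \left(7 - \left(- \frac{3}{4}\right) \left(-4\right) \left(3 + 2 \cdot 0\right)\right) = 182 \cdot 13 - \left(7 - 3 \left(3 + 0\right)\right) = 2366 + \left(3 \cdot 3 - 7\right) = 2366 + \left(9 - 7\right) = 2366 + 2 = 2368$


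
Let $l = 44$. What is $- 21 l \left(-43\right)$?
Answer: $39732$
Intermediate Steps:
$- 21 l \left(-43\right) = \left(-21\right) 44 \left(-43\right) = \left(-924\right) \left(-43\right) = 39732$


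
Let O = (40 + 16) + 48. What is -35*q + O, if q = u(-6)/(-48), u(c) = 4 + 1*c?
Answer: 2461/24 ≈ 102.54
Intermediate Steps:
u(c) = 4 + c
O = 104 (O = 56 + 48 = 104)
q = 1/24 (q = (4 - 6)/(-48) = -2*(-1/48) = 1/24 ≈ 0.041667)
-35*q + O = -35*1/24 + 104 = -35/24 + 104 = 2461/24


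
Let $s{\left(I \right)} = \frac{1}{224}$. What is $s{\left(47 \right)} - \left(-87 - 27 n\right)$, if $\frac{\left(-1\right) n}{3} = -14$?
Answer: $\frac{273505}{224} \approx 1221.0$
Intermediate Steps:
$n = 42$ ($n = \left(-3\right) \left(-14\right) = 42$)
$s{\left(I \right)} = \frac{1}{224}$
$s{\left(47 \right)} - \left(-87 - 27 n\right) = \frac{1}{224} - \left(-87 - 1134\right) = \frac{1}{224} - -1221 = \frac{1}{224} + 1221 = \frac{273505}{224}$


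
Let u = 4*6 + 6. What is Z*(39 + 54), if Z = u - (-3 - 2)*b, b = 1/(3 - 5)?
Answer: 5115/2 ≈ 2557.5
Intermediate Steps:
b = -1/2 (b = 1/(-2) = -1/2 ≈ -0.50000)
u = 30 (u = 24 + 6 = 30)
Z = 55/2 (Z = 30 - (-3 - 2)*(-1)/2 = 30 - (-5)*(-1)/2 = 30 - 1*5/2 = 30 - 5/2 = 55/2 ≈ 27.500)
Z*(39 + 54) = 55*(39 + 54)/2 = (55/2)*93 = 5115/2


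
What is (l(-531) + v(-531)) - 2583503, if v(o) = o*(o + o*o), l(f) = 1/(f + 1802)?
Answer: -193221020742/1271 ≈ -1.5202e+8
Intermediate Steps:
l(f) = 1/(1802 + f)
v(o) = o*(o + o²)
(l(-531) + v(-531)) - 2583503 = (1/(1802 - 531) + (-531)²*(1 - 531)) - 2583503 = (1/1271 + 281961*(-530)) - 2583503 = (1/1271 - 149439330) - 2583503 = -189937388429/1271 - 2583503 = -193221020742/1271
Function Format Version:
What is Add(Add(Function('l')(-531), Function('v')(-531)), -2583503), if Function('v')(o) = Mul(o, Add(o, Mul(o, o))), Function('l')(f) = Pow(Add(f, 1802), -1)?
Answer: Rational(-193221020742, 1271) ≈ -1.5202e+8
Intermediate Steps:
Function('l')(f) = Pow(Add(1802, f), -1)
Function('v')(o) = Mul(o, Add(o, Pow(o, 2)))
Add(Add(Function('l')(-531), Function('v')(-531)), -2583503) = Add(Add(Pow(Add(1802, -531), -1), Mul(Pow(-531, 2), Add(1, -531))), -2583503) = Add(Add(Pow(1271, -1), Mul(281961, -530)), -2583503) = Add(Add(Rational(1, 1271), -149439330), -2583503) = Add(Rational(-189937388429, 1271), -2583503) = Rational(-193221020742, 1271)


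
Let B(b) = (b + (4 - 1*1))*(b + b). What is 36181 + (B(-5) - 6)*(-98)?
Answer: 34809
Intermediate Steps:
B(b) = 2*b*(3 + b) (B(b) = (b + (4 - 1))*(2*b) = (b + 3)*(2*b) = (3 + b)*(2*b) = 2*b*(3 + b))
36181 + (B(-5) - 6)*(-98) = 36181 + (2*(-5)*(3 - 5) - 6)*(-98) = 36181 + (2*(-5)*(-2) - 6)*(-98) = 36181 + (20 - 6)*(-98) = 36181 + 14*(-98) = 36181 - 1372 = 34809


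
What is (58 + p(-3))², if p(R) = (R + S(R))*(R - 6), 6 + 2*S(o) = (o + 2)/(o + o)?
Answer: 198025/16 ≈ 12377.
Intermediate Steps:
S(o) = -3 + (2 + o)/(4*o) (S(o) = -3 + ((o + 2)/(o + o))/2 = -3 + ((2 + o)/((2*o)))/2 = -3 + ((2 + o)*(1/(2*o)))/2 = -3 + ((2 + o)/(2*o))/2 = -3 + (2 + o)/(4*o))
p(R) = (-6 + R)*(R + (2 - 11*R)/(4*R)) (p(R) = (R + (2 - 11*R)/(4*R))*(R - 6) = (R + (2 - 11*R)/(4*R))*(-6 + R) = (-6 + R)*(R + (2 - 11*R)/(4*R)))
(58 + p(-3))² = (58 + (17 + (-3)² - 3/(-3) - 35/4*(-3)))² = (58 + (17 + 9 - 3*(-⅓) + 105/4))² = (58 + (17 + 9 + 1 + 105/4))² = (58 + 213/4)² = (445/4)² = 198025/16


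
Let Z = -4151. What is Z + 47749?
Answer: 43598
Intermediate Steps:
Z + 47749 = -4151 + 47749 = 43598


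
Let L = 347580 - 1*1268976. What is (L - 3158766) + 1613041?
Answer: -2467121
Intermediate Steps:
L = -921396 (L = 347580 - 1268976 = -921396)
(L - 3158766) + 1613041 = (-921396 - 3158766) + 1613041 = -4080162 + 1613041 = -2467121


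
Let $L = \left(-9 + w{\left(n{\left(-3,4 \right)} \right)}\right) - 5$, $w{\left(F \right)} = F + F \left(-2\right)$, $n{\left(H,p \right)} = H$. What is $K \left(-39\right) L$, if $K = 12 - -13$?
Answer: $10725$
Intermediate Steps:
$w{\left(F \right)} = - F$ ($w{\left(F \right)} = F - 2 F = - F$)
$L = -11$ ($L = \left(-9 - -3\right) - 5 = \left(-9 + 3\right) - 5 = -6 - 5 = -11$)
$K = 25$ ($K = 12 + 13 = 25$)
$K \left(-39\right) L = 25 \left(-39\right) \left(-11\right) = \left(-975\right) \left(-11\right) = 10725$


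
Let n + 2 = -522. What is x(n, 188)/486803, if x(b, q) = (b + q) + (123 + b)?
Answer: -737/486803 ≈ -0.0015140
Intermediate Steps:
n = -524 (n = -2 - 522 = -524)
x(b, q) = 123 + q + 2*b
x(n, 188)/486803 = (123 + 188 + 2*(-524))/486803 = (123 + 188 - 1048)*(1/486803) = -737*1/486803 = -737/486803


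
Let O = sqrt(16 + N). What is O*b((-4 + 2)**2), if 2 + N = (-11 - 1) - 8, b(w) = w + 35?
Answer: 39*I*sqrt(6) ≈ 95.53*I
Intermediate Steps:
b(w) = 35 + w
N = -22 (N = -2 + ((-11 - 1) - 8) = -2 + (-12 - 8) = -2 - 20 = -22)
O = I*sqrt(6) (O = sqrt(16 - 22) = sqrt(-6) = I*sqrt(6) ≈ 2.4495*I)
O*b((-4 + 2)**2) = (I*sqrt(6))*(35 + (-4 + 2)**2) = (I*sqrt(6))*(35 + (-2)**2) = (I*sqrt(6))*(35 + 4) = (I*sqrt(6))*39 = 39*I*sqrt(6)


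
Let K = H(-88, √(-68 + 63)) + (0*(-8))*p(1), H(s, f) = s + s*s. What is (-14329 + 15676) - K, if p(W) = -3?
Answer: -6309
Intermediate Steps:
H(s, f) = s + s²
K = 7656 (K = -88*(1 - 88) + (0*(-8))*(-3) = -88*(-87) + 0*(-3) = 7656 + 0 = 7656)
(-14329 + 15676) - K = (-14329 + 15676) - 1*7656 = 1347 - 7656 = -6309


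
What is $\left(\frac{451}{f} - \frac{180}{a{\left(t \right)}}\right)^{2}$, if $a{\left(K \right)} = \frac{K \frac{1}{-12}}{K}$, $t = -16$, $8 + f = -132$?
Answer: $\frac{91173198601}{19600} \approx 4.6517 \cdot 10^{6}$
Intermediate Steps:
$f = -140$ ($f = -8 - 132 = -140$)
$a{\left(K \right)} = - \frac{1}{12}$ ($a{\left(K \right)} = \frac{K \left(- \frac{1}{12}\right)}{K} = \frac{\left(- \frac{1}{12}\right) K}{K} = - \frac{1}{12}$)
$\left(\frac{451}{f} - \frac{180}{a{\left(t \right)}}\right)^{2} = \left(\frac{451}{-140} - \frac{180}{- \frac{1}{12}}\right)^{2} = \left(451 \left(- \frac{1}{140}\right) - -2160\right)^{2} = \left(- \frac{451}{140} + 2160\right)^{2} = \left(\frac{301949}{140}\right)^{2} = \frac{91173198601}{19600}$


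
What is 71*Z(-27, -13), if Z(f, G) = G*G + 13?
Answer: 12922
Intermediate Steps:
Z(f, G) = 13 + G² (Z(f, G) = G² + 13 = 13 + G²)
71*Z(-27, -13) = 71*(13 + (-13)²) = 71*(13 + 169) = 71*182 = 12922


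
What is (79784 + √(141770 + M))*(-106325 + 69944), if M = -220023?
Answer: -2902621704 - 254667*I*√1597 ≈ -2.9026e+9 - 1.0177e+7*I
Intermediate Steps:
(79784 + √(141770 + M))*(-106325 + 69944) = (79784 + √(141770 - 220023))*(-106325 + 69944) = (79784 + √(-78253))*(-36381) = (79784 + 7*I*√1597)*(-36381) = -2902621704 - 254667*I*√1597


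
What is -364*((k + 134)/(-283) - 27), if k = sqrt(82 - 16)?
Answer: 2830100/283 + 364*sqrt(66)/283 ≈ 10011.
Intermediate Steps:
k = sqrt(66) ≈ 8.1240
-364*((k + 134)/(-283) - 27) = -364*((sqrt(66) + 134)/(-283) - 27) = -364*((134 + sqrt(66))*(-1/283) - 27) = -364*((-134/283 - sqrt(66)/283) - 27) = -364*(-7775/283 - sqrt(66)/283) = 2830100/283 + 364*sqrt(66)/283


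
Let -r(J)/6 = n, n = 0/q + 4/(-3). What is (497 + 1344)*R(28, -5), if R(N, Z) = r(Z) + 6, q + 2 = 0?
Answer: 25774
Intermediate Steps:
q = -2 (q = -2 + 0 = -2)
n = -4/3 (n = 0/(-2) + 4/(-3) = 0*(-½) + 4*(-⅓) = 0 - 4/3 = -4/3 ≈ -1.3333)
r(J) = 8 (r(J) = -6*(-4/3) = 8)
R(N, Z) = 14 (R(N, Z) = 8 + 6 = 14)
(497 + 1344)*R(28, -5) = (497 + 1344)*14 = 1841*14 = 25774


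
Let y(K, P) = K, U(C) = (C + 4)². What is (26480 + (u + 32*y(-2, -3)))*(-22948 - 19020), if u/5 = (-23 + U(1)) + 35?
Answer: -1116390768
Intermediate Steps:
U(C) = (4 + C)²
u = 185 (u = 5*((-23 + (4 + 1)²) + 35) = 5*((-23 + 5²) + 35) = 5*((-23 + 25) + 35) = 5*(2 + 35) = 5*37 = 185)
(26480 + (u + 32*y(-2, -3)))*(-22948 - 19020) = (26480 + (185 + 32*(-2)))*(-22948 - 19020) = (26480 + (185 - 64))*(-41968) = (26480 + 121)*(-41968) = 26601*(-41968) = -1116390768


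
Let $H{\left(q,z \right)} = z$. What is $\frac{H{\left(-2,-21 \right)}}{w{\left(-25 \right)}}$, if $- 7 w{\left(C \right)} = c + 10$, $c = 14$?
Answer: $\frac{49}{8} \approx 6.125$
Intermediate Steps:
$w{\left(C \right)} = - \frac{24}{7}$ ($w{\left(C \right)} = - \frac{14 + 10}{7} = \left(- \frac{1}{7}\right) 24 = - \frac{24}{7}$)
$\frac{H{\left(-2,-21 \right)}}{w{\left(-25 \right)}} = - \frac{21}{- \frac{24}{7}} = \left(-21\right) \left(- \frac{7}{24}\right) = \frac{49}{8}$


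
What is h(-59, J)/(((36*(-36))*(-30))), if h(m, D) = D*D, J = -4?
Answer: 1/2430 ≈ 0.00041152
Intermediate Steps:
h(m, D) = D²
h(-59, J)/(((36*(-36))*(-30))) = (-4)²/(((36*(-36))*(-30))) = 16/((-1296*(-30))) = 16/38880 = 16*(1/38880) = 1/2430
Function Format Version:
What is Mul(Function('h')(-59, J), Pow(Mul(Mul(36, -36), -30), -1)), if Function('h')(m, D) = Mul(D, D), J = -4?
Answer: Rational(1, 2430) ≈ 0.00041152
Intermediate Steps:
Function('h')(m, D) = Pow(D, 2)
Mul(Function('h')(-59, J), Pow(Mul(Mul(36, -36), -30), -1)) = Mul(Pow(-4, 2), Pow(Mul(Mul(36, -36), -30), -1)) = Mul(16, Pow(Mul(-1296, -30), -1)) = Mul(16, Pow(38880, -1)) = Mul(16, Rational(1, 38880)) = Rational(1, 2430)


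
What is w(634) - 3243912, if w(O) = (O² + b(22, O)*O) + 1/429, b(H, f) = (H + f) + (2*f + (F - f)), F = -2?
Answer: -868881155/429 ≈ -2.0254e+6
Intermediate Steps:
b(H, f) = -2 + H + 2*f (b(H, f) = (H + f) + (2*f + (-2 - f)) = (H + f) + (-2 + f) = -2 + H + 2*f)
w(O) = 1/429 + O² + O*(20 + 2*O) (w(O) = (O² + (-2 + 22 + 2*O)*O) + 1/429 = (O² + (20 + 2*O)*O) + 1/429 = (O² + O*(20 + 2*O)) + 1/429 = 1/429 + O² + O*(20 + 2*O))
w(634) - 3243912 = (1/429 + 3*634² + 20*634) - 3243912 = (1/429 + 3*401956 + 12680) - 3243912 = (1/429 + 1205868 + 12680) - 3243912 = 522757093/429 - 3243912 = -868881155/429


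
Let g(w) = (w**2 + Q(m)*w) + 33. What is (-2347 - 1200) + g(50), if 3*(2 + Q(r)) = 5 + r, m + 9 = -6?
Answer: -3842/3 ≈ -1280.7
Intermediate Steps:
m = -15 (m = -9 - 6 = -15)
Q(r) = -1/3 + r/3 (Q(r) = -2 + (5 + r)/3 = -2 + (5/3 + r/3) = -1/3 + r/3)
g(w) = 33 + w**2 - 16*w/3 (g(w) = (w**2 + (-1/3 + (1/3)*(-15))*w) + 33 = (w**2 + (-1/3 - 5)*w) + 33 = (w**2 - 16*w/3) + 33 = 33 + w**2 - 16*w/3)
(-2347 - 1200) + g(50) = (-2347 - 1200) + (33 + 50**2 - 16/3*50) = -3547 + (33 + 2500 - 800/3) = -3547 + 6799/3 = -3842/3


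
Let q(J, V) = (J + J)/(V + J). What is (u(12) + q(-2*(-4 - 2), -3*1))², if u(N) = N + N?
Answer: 6400/9 ≈ 711.11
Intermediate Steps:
q(J, V) = 2*J/(J + V) (q(J, V) = (2*J)/(J + V) = 2*J/(J + V))
u(N) = 2*N
(u(12) + q(-2*(-4 - 2), -3*1))² = (2*12 + 2*(-2*(-4 - 2))/(-2*(-4 - 2) - 3*1))² = (24 + 2*(-2*(-6))/(-2*(-6) - 3))² = (24 + 2*12/(12 - 3))² = (24 + 2*12/9)² = (24 + 2*12*(⅑))² = (24 + 8/3)² = (80/3)² = 6400/9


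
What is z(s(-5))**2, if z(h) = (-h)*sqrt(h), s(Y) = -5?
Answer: -125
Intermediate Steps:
z(h) = -h**(3/2)
z(s(-5))**2 = (-(-5)**(3/2))**2 = (-(-5)*I*sqrt(5))**2 = (5*I*sqrt(5))**2 = -125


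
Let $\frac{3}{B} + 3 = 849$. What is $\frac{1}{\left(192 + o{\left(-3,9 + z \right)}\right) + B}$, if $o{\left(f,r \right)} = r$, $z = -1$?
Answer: $\frac{282}{56401} \approx 0.0049999$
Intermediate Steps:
$B = \frac{1}{282}$ ($B = \frac{3}{-3 + 849} = \frac{3}{846} = 3 \cdot \frac{1}{846} = \frac{1}{282} \approx 0.0035461$)
$\frac{1}{\left(192 + o{\left(-3,9 + z \right)}\right) + B} = \frac{1}{\left(192 + \left(9 - 1\right)\right) + \frac{1}{282}} = \frac{1}{\left(192 + 8\right) + \frac{1}{282}} = \frac{1}{200 + \frac{1}{282}} = \frac{1}{\frac{56401}{282}} = \frac{282}{56401}$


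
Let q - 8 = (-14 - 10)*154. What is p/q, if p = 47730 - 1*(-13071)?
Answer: -60801/3688 ≈ -16.486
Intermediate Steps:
p = 60801 (p = 47730 + 13071 = 60801)
q = -3688 (q = 8 + (-14 - 10)*154 = 8 - 24*154 = 8 - 3696 = -3688)
p/q = 60801/(-3688) = 60801*(-1/3688) = -60801/3688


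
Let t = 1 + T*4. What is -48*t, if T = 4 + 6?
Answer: -1968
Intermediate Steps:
T = 10
t = 41 (t = 1 + 10*4 = 1 + 40 = 41)
-48*t = -48*41 = -1968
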